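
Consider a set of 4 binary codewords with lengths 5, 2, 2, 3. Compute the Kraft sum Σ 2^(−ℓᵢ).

0.65625

With common denominator 2^5 = 32: Σ 2^(−ℓᵢ) = 1/32 + 8/32 + 8/32 + 4/32 = 21/32 = 0.65625.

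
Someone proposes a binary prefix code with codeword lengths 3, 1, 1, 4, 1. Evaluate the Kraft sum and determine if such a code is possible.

1.6875; no

With common denominator 2^4 = 16: Σ 2^(−ℓᵢ) = 2/16 + 8/16 + 8/16 + 1/16 + 8/16 = 27/16 = 1.6875.
Kraft's inequality requires Σ ≤ 1; here Σ = 1.6875 > 1, so no such prefix code exists.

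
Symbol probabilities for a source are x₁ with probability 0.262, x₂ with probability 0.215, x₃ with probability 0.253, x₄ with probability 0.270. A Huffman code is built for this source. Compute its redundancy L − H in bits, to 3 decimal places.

0.005 bits

Entropy H = −Σ p log₂ p ≈ 1.9947 bits.
Huffman merges: 43/200+253/1000→117/250; 131/500+27/100→133/250; 117/250+133/250→1. L = 2 ≈ 2.0000.
L − H = 2.0000 − 1.9947 = 0.005 bits.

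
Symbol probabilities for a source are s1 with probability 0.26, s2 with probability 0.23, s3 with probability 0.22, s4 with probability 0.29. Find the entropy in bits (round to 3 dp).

1.991 bits

H = −Σ pᵢ log₂ pᵢ.
−0.26·log₂(0.26) = 0.5053
−0.23·log₂(0.23) = 0.4877
−0.22·log₂(0.22) = 0.4806
−0.29·log₂(0.29) = 0.5179
Sum ≈ 1.9914 → 1.991 bits.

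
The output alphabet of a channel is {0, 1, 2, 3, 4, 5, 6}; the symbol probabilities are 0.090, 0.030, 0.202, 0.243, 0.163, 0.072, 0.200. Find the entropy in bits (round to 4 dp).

2.5908 bits

H = −Σ pᵢ log₂ pᵢ.
−0.090·log₂(0.090) = 0.3127
−0.030·log₂(0.030) = 0.1518
−0.202·log₂(0.202) = 0.4661
−0.243·log₂(0.243) = 0.4960
−0.163·log₂(0.163) = 0.4266
−0.072·log₂(0.072) = 0.2733
−0.200·log₂(0.200) = 0.4644
Sum ≈ 2.5908 → 2.5908 bits.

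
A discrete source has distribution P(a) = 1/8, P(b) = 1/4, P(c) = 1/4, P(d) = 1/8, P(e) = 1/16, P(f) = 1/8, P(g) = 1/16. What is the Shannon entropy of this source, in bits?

Each probability is a power of 1/2, so log₂(1/p) is an integer.
H = Σ p·log₂(1/p) = 1/8·3 + 1/4·2 + 1/4·2 + 1/8·3 + 1/16·4 + 1/8·3 + 1/16·4 = 2.625 bits.

2.625 bits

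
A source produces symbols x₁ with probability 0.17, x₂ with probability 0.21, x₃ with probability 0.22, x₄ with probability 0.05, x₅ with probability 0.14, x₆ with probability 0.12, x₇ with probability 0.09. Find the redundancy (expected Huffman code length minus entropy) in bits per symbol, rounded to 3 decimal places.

0.029 bits

Entropy H = −Σ p log₂ p ≈ 2.6809 bits.
Huffman merges: 1/20+9/100→7/50; 3/25+7/50→13/50; 7/50+17/100→31/100; 21/100+11/50→43/100; 13/50+31/100→57/100; 43/100+57/100→1. L = 271/100 ≈ 2.7100.
L − H = 2.7100 − 2.6809 = 0.029 bits.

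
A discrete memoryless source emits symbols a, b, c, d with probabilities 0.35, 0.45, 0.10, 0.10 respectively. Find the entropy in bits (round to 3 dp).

1.713 bits

H = −Σ pᵢ log₂ pᵢ.
−0.35·log₂(0.35) = 0.5301
−0.45·log₂(0.45) = 0.5184
−0.10·log₂(0.10) = 0.3322
−0.10·log₂(0.10) = 0.3322
Sum ≈ 1.7129 → 1.713 bits.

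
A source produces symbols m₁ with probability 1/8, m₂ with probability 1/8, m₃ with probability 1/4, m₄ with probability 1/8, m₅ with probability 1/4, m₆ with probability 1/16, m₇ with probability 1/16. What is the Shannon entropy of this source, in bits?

Each probability is a power of 1/2, so log₂(1/p) is an integer.
H = Σ p·log₂(1/p) = 1/8·3 + 1/8·3 + 1/4·2 + 1/8·3 + 1/4·2 + 1/16·4 + 1/16·4 = 2.625 bits.

2.625 bits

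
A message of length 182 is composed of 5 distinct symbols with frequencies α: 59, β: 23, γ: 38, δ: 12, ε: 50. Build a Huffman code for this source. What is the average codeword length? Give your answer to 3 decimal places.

2.192 bits/symbol

Probabilities are the counts divided by 182.
Repeatedly combine the two least-probable nodes; the expected code length is the sum of the merged weights.
merge 6/91 + 23/182 → 5/26
merge 5/26 + 19/91 → 73/182
merge 25/91 + 59/182 → 109/182
merge 73/182 + 109/182 → 1
L = 5/26 + 73/182 + 109/182 + 1 = 57/26 ≈ 2.192 bits/symbol.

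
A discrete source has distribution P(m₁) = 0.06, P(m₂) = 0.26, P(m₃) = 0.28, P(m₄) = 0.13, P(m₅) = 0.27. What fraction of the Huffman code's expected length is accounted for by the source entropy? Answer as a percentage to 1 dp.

98.4%

Entropy H = −Σ p log₂ p ≈ 2.1557 bits.
Huffman merges: 3/50+13/100→19/100; 19/100+13/50→9/20; 27/100+7/25→11/20; 9/20+11/20→1. L = 219/100 ≈ 2.1900.
Efficiency = H/L = 2.1557/2.1900 = 98.4%.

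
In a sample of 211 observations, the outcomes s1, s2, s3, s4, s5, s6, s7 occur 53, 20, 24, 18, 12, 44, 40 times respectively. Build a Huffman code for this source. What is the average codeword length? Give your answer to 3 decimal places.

2.682 bits/symbol

Probabilities are the counts divided by 211.
Repeatedly combine the two least-probable nodes; the expected code length is the sum of the merged weights.
merge 12/211 + 18/211 → 30/211
merge 20/211 + 24/211 → 44/211
merge 30/211 + 40/211 → 70/211
merge 44/211 + 44/211 → 88/211
merge 53/211 + 70/211 → 123/211
merge 88/211 + 123/211 → 1
L = 30/211 + 44/211 + 70/211 + 88/211 + 123/211 + 1 = 566/211 ≈ 2.682 bits/symbol.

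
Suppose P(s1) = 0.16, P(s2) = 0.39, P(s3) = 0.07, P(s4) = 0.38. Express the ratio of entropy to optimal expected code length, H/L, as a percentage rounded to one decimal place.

95.2%

Entropy H = −Σ p log₂ p ≈ 1.7518 bits.
Huffman merges: 7/100+4/25→23/100; 23/100+19/50→61/100; 39/100+61/100→1. L = 46/25 ≈ 1.8400.
Efficiency = H/L = 1.7518/1.8400 = 95.2%.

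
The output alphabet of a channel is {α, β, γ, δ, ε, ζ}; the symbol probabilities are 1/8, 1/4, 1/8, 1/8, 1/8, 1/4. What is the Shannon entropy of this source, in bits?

Each probability is a power of 1/2, so log₂(1/p) is an integer.
H = Σ p·log₂(1/p) = 1/8·3 + 1/4·2 + 1/8·3 + 1/8·3 + 1/8·3 + 1/4·2 = 2.5 bits.

2.5 bits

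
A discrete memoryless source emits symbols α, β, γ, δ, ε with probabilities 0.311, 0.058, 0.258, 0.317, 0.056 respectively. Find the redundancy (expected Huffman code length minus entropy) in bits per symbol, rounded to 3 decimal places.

0.089 bits

Entropy H = −Σ p log₂ p ≈ 2.0248 bits.
Huffman merges: 7/125+29/500→57/500; 57/500+129/500→93/250; 311/1000+317/1000→157/250; 93/250+157/250→1. L = 1057/500 ≈ 2.1140.
L − H = 2.1140 − 2.0248 = 0.089 bits.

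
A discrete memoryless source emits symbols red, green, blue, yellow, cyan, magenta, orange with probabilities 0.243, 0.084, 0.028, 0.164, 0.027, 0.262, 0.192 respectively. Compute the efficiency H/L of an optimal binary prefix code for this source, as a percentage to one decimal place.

Entropy H = −Σ p log₂ p ≈ 2.4724 bits.
Huffman merges: 27/1000+7/250→11/200; 11/200+21/250→139/1000; 139/1000+41/250→303/1000; 24/125+243/1000→87/200; 131/500+303/1000→113/200; 87/200+113/200→1. L = 2497/1000 ≈ 2.4970.
Efficiency = H/L = 2.4724/2.4970 = 99.0%.

99.0%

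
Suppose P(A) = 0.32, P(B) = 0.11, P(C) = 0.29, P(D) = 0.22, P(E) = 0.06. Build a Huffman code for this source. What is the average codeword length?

Repeatedly combine the two least-probable nodes; the expected code length is the sum of the merged weights.
merge 3/50 + 11/100 → 17/100
merge 17/100 + 11/50 → 39/100
merge 29/100 + 8/25 → 61/100
merge 39/100 + 61/100 → 1
L = 17/100 + 39/100 + 61/100 + 1 = 217/100 = 2.17 bits/symbol.

2.17 bits/symbol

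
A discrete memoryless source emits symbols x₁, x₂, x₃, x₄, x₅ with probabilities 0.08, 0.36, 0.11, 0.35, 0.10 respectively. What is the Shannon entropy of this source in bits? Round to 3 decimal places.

H = −Σ pᵢ log₂ pᵢ.
−0.08·log₂(0.08) = 0.2915
−0.36·log₂(0.36) = 0.5306
−0.11·log₂(0.11) = 0.3503
−0.35·log₂(0.35) = 0.5301
−0.10·log₂(0.10) = 0.3322
Sum ≈ 2.0347 → 2.035 bits.

2.035 bits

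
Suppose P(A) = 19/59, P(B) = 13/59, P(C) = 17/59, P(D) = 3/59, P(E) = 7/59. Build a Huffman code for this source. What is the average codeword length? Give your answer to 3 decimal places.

2.169 bits/symbol

Repeatedly combine the two least-probable nodes; the expected code length is the sum of the merged weights.
merge 3/59 + 7/59 → 10/59
merge 10/59 + 13/59 → 23/59
merge 17/59 + 19/59 → 36/59
merge 23/59 + 36/59 → 1
L = 10/59 + 23/59 + 36/59 + 1 = 128/59 ≈ 2.169 bits/symbol.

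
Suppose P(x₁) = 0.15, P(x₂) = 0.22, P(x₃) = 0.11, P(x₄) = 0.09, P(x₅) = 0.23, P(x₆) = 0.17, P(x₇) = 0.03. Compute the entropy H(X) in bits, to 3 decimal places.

2.628 bits

H = −Σ pᵢ log₂ pᵢ.
−0.15·log₂(0.15) = 0.4105
−0.22·log₂(0.22) = 0.4806
−0.11·log₂(0.11) = 0.3503
−0.09·log₂(0.09) = 0.3127
−0.23·log₂(0.23) = 0.4877
−0.17·log₂(0.17) = 0.4346
−0.03·log₂(0.03) = 0.1518
Sum ≈ 2.6281 → 2.628 bits.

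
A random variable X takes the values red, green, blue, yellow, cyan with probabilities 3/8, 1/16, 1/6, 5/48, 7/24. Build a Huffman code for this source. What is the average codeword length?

Repeatedly combine the two least-probable nodes; the expected code length is the sum of the merged weights.
merge 1/16 + 5/48 → 1/6
merge 1/6 + 1/6 → 1/3
merge 7/24 + 1/3 → 5/8
merge 3/8 + 5/8 → 1
L = 1/6 + 1/3 + 5/8 + 1 = 17/8 = 2.125 bits/symbol.

2.125 bits/symbol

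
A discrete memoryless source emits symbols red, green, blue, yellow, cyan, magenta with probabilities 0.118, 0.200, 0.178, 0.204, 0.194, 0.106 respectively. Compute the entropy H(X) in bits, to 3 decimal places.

2.541 bits

H = −Σ pᵢ log₂ pᵢ.
−0.118·log₂(0.118) = 0.3638
−0.200·log₂(0.200) = 0.4644
−0.178·log₂(0.178) = 0.4432
−0.204·log₂(0.204) = 0.4678
−0.194·log₂(0.194) = 0.4590
−0.106·log₂(0.106) = 0.3432
Sum ≈ 2.5415 → 2.541 bits.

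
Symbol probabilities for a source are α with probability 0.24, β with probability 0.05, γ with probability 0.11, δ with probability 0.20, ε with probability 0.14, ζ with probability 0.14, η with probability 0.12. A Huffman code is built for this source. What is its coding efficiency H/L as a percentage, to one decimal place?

98.8%

Entropy H = −Σ p log₂ p ≈ 2.6862 bits.
Huffman merges: 1/20+11/100→4/25; 3/25+7/50→13/50; 7/50+4/25→3/10; 1/5+6/25→11/25; 13/50+3/10→14/25; 11/25+14/25→1. L = 68/25 ≈ 2.7200.
Efficiency = H/L = 2.6862/2.7200 = 98.8%.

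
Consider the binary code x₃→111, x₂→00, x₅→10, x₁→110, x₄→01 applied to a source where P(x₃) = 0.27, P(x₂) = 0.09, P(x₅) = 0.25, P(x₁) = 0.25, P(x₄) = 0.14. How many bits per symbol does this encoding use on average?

2.52 bits/symbol

L̄ = Σ pᵢ·ℓᵢ = 0.27·3 + 0.09·2 + 0.25·2 + 0.25·3 + 0.14·2 = 2.52 bits/symbol.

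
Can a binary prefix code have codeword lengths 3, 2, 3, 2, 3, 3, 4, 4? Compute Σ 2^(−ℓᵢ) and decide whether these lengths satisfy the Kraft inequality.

1.125; no

With common denominator 2^4 = 16: Σ 2^(−ℓᵢ) = 2/16 + 4/16 + 2/16 + 4/16 + 2/16 + 2/16 + 1/16 + 1/16 = 18/16 = 1.125.
Kraft's inequality requires Σ ≤ 1; here Σ = 1.125 > 1, so no such prefix code exists.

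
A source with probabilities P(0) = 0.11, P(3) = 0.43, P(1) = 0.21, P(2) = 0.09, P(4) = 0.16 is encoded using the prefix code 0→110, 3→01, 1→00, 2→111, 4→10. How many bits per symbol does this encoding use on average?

L̄ = Σ pᵢ·ℓᵢ = 0.11·3 + 0.43·2 + 0.21·2 + 0.09·3 + 0.16·2 = 2.2 bits/symbol.

2.2 bits/symbol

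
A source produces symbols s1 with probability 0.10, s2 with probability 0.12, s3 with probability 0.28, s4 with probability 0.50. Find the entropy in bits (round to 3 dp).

1.713 bits

H = −Σ pᵢ log₂ pᵢ.
−0.10·log₂(0.10) = 0.3322
−0.12·log₂(0.12) = 0.3671
−0.28·log₂(0.28) = 0.5142
−0.50·log₂(0.50) = 0.5000
Sum ≈ 1.7135 → 1.713 bits.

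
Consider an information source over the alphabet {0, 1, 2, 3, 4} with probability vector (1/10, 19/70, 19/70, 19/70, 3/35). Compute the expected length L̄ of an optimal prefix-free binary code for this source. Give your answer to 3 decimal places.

2.186 bits/symbol

Repeatedly combine the two least-probable nodes; the expected code length is the sum of the merged weights.
merge 3/35 + 1/10 → 13/70
merge 13/70 + 19/70 → 16/35
merge 19/70 + 19/70 → 19/35
merge 16/35 + 19/35 → 1
L = 13/70 + 16/35 + 19/35 + 1 = 153/70 ≈ 2.186 bits/symbol.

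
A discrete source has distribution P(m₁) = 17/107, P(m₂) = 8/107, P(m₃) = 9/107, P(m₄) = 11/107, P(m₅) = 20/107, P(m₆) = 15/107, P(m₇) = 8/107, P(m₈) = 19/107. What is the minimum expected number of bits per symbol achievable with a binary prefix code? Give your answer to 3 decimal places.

2.963 bits/symbol

Repeatedly combine the two least-probable nodes; the expected code length is the sum of the merged weights.
merge 8/107 + 8/107 → 16/107
merge 9/107 + 11/107 → 20/107
merge 15/107 + 16/107 → 31/107
merge 17/107 + 19/107 → 36/107
merge 20/107 + 20/107 → 40/107
merge 31/107 + 36/107 → 67/107
merge 40/107 + 67/107 → 1
L = 16/107 + 20/107 + 31/107 + 36/107 + 40/107 + 67/107 + 1 = 317/107 ≈ 2.963 bits/symbol.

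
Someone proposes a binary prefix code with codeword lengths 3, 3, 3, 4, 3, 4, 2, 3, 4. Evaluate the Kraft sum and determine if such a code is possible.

With common denominator 2^4 = 16: Σ 2^(−ℓᵢ) = 2/16 + 2/16 + 2/16 + 1/16 + 2/16 + 1/16 + 4/16 + 2/16 + 1/16 = 17/16 = 1.0625.
Kraft's inequality requires Σ ≤ 1; here Σ = 1.0625 > 1, so no such prefix code exists.

1.0625; no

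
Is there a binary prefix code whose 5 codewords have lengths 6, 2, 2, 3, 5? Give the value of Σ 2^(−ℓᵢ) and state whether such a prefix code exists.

With common denominator 2^6 = 64: Σ 2^(−ℓᵢ) = 1/64 + 16/64 + 16/64 + 8/64 + 2/64 = 43/64 = 0.671875.
Kraft's inequality requires Σ ≤ 1; here Σ = 0.671875 ≤ 1, so such a prefix code exists.

0.671875; yes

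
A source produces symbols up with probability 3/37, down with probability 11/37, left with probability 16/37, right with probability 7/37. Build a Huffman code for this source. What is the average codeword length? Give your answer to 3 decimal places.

Repeatedly combine the two least-probable nodes; the expected code length is the sum of the merged weights.
merge 3/37 + 7/37 → 10/37
merge 10/37 + 11/37 → 21/37
merge 16/37 + 21/37 → 1
L = 10/37 + 21/37 + 1 = 68/37 ≈ 1.838 bits/symbol.

1.838 bits/symbol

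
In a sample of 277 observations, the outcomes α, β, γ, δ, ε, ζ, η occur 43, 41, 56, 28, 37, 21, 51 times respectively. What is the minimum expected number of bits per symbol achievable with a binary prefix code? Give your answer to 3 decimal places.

Probabilities are the counts divided by 277.
Repeatedly combine the two least-probable nodes; the expected code length is the sum of the merged weights.
merge 21/277 + 28/277 → 49/277
merge 37/277 + 41/277 → 78/277
merge 43/277 + 49/277 → 92/277
merge 51/277 + 56/277 → 107/277
merge 78/277 + 92/277 → 170/277
merge 107/277 + 170/277 → 1
L = 49/277 + 78/277 + 92/277 + 107/277 + 170/277 + 1 = 773/277 ≈ 2.791 bits/symbol.

2.791 bits/symbol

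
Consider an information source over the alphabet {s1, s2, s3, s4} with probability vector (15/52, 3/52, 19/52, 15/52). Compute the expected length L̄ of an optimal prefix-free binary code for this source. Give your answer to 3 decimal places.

Repeatedly combine the two least-probable nodes; the expected code length is the sum of the merged weights.
merge 3/52 + 15/52 → 9/26
merge 15/52 + 9/26 → 33/52
merge 19/52 + 33/52 → 1
L = 9/26 + 33/52 + 1 = 103/52 ≈ 1.981 bits/symbol.

1.981 bits/symbol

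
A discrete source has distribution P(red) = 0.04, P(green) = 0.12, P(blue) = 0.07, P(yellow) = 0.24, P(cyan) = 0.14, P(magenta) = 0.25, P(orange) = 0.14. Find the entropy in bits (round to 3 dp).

H = −Σ pᵢ log₂ pᵢ.
−0.04·log₂(0.04) = 0.1858
−0.12·log₂(0.12) = 0.3671
−0.07·log₂(0.07) = 0.2686
−0.24·log₂(0.24) = 0.4941
−0.14·log₂(0.14) = 0.3971
−0.25·log₂(0.25) = 0.5000
−0.14·log₂(0.14) = 0.3971
Sum ≈ 2.6097 → 2.610 bits.

2.610 bits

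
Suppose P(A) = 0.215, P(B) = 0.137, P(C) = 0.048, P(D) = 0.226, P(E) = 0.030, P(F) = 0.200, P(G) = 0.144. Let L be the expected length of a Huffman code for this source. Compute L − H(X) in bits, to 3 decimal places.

0.053 bits

Entropy H = −Σ p log₂ p ≈ 2.5836 bits.
Huffman merges: 3/100+6/125→39/500; 39/500+137/1000→43/200; 18/125+1/5→43/125; 43/200+43/200→43/100; 113/500+43/125→57/100; 43/100+57/100→1. L = 2637/1000 ≈ 2.6370.
L − H = 2.6370 − 2.5836 = 0.053 bits.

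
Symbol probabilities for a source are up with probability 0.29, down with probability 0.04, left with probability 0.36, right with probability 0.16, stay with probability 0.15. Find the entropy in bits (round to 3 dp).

2.068 bits

H = −Σ pᵢ log₂ pᵢ.
−0.29·log₂(0.29) = 0.5179
−0.04·log₂(0.04) = 0.1858
−0.36·log₂(0.36) = 0.5306
−0.16·log₂(0.16) = 0.4230
−0.15·log₂(0.15) = 0.4105
Sum ≈ 2.0678 → 2.068 bits.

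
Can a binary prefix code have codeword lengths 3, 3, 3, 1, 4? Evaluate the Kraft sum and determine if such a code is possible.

With common denominator 2^4 = 16: Σ 2^(−ℓᵢ) = 2/16 + 2/16 + 2/16 + 8/16 + 1/16 = 15/16 = 0.9375.
Kraft's inequality requires Σ ≤ 1; here Σ = 0.9375 ≤ 1, so such a prefix code exists.

0.9375; yes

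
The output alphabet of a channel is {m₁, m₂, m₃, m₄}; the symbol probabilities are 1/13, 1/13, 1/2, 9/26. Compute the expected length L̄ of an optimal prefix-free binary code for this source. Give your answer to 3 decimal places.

1.654 bits/symbol

Repeatedly combine the two least-probable nodes; the expected code length is the sum of the merged weights.
merge 1/13 + 1/13 → 2/13
merge 2/13 + 9/26 → 1/2
merge 1/2 + 1/2 → 1
L = 2/13 + 1/2 + 1 = 43/26 ≈ 1.654 bits/symbol.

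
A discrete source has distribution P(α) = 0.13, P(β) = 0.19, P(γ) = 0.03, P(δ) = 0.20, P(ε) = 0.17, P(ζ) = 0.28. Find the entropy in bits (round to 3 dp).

H = −Σ pᵢ log₂ pᵢ.
−0.13·log₂(0.13) = 0.3826
−0.19·log₂(0.19) = 0.4552
−0.03·log₂(0.03) = 0.1518
−0.20·log₂(0.20) = 0.4644
−0.17·log₂(0.17) = 0.4346
−0.28·log₂(0.28) = 0.5142
Sum ≈ 2.4028 → 2.403 bits.

2.403 bits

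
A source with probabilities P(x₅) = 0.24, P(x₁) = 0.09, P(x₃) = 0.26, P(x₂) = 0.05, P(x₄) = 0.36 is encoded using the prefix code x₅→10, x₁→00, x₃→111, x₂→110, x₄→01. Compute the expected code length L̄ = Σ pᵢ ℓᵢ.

2.31 bits/symbol

L̄ = Σ pᵢ·ℓᵢ = 0.24·2 + 0.09·2 + 0.26·3 + 0.05·3 + 0.36·2 = 2.31 bits/symbol.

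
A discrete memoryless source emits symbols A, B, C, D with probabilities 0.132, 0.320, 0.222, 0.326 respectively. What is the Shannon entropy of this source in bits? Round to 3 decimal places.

1.921 bits

H = −Σ pᵢ log₂ pᵢ.
−0.132·log₂(0.132) = 0.3856
−0.320·log₂(0.320) = 0.5260
−0.222·log₂(0.222) = 0.4820
−0.326·log₂(0.326) = 0.5272
Sum ≈ 1.9209 → 1.921 bits.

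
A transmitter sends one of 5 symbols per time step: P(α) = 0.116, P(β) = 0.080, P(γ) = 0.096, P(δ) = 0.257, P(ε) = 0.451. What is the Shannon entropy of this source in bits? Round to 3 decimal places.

1.998 bits

H = −Σ pᵢ log₂ pᵢ.
−0.116·log₂(0.116) = 0.3605
−0.080·log₂(0.080) = 0.2915
−0.096·log₂(0.096) = 0.3246
−0.257·log₂(0.257) = 0.5038
−0.451·log₂(0.451) = 0.5181
Sum ≈ 1.9984 → 1.998 bits.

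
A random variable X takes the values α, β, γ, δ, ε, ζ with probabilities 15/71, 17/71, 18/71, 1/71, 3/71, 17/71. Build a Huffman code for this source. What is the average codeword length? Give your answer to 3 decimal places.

2.324 bits/symbol

Repeatedly combine the two least-probable nodes; the expected code length is the sum of the merged weights.
merge 1/71 + 3/71 → 4/71
merge 4/71 + 15/71 → 19/71
merge 17/71 + 17/71 → 34/71
merge 18/71 + 19/71 → 37/71
merge 34/71 + 37/71 → 1
L = 4/71 + 19/71 + 34/71 + 37/71 + 1 = 165/71 ≈ 2.324 bits/symbol.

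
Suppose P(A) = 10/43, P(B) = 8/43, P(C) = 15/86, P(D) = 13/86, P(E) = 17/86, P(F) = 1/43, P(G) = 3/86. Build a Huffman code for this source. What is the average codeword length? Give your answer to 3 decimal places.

Repeatedly combine the two least-probable nodes; the expected code length is the sum of the merged weights.
merge 1/43 + 3/86 → 5/86
merge 5/86 + 13/86 → 9/43
merge 15/86 + 8/43 → 31/86
merge 17/86 + 9/43 → 35/86
merge 10/43 + 31/86 → 51/86
merge 35/86 + 51/86 → 1
L = 5/86 + 9/43 + 31/86 + 35/86 + 51/86 + 1 = 113/43 ≈ 2.628 bits/symbol.

2.628 bits/symbol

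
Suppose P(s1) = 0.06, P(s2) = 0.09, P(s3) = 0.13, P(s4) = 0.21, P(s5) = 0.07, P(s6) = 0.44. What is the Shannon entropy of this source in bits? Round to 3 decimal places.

H = −Σ pᵢ log₂ pᵢ.
−0.06·log₂(0.06) = 0.2435
−0.09·log₂(0.09) = 0.3127
−0.13·log₂(0.13) = 0.3826
−0.21·log₂(0.21) = 0.4728
−0.07·log₂(0.07) = 0.2686
−0.44·log₂(0.44) = 0.5211
Sum ≈ 2.2014 → 2.201 bits.

2.201 bits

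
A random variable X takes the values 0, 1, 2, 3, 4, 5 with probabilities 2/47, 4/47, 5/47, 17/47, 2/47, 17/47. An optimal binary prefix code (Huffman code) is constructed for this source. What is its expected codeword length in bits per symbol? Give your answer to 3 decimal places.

2.170 bits/symbol

Repeatedly combine the two least-probable nodes; the expected code length is the sum of the merged weights.
merge 2/47 + 2/47 → 4/47
merge 4/47 + 4/47 → 8/47
merge 5/47 + 8/47 → 13/47
merge 13/47 + 17/47 → 30/47
merge 17/47 + 30/47 → 1
L = 4/47 + 8/47 + 13/47 + 30/47 + 1 = 102/47 ≈ 2.170 bits/symbol.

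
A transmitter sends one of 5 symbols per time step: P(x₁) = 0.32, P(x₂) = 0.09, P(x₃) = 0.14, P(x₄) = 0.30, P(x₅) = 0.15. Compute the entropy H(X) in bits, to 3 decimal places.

H = −Σ pᵢ log₂ pᵢ.
−0.32·log₂(0.32) = 0.5260
−0.09·log₂(0.09) = 0.3127
−0.14·log₂(0.14) = 0.3971
−0.30·log₂(0.30) = 0.5211
−0.15·log₂(0.15) = 0.4105
Sum ≈ 2.1674 → 2.167 bits.

2.167 bits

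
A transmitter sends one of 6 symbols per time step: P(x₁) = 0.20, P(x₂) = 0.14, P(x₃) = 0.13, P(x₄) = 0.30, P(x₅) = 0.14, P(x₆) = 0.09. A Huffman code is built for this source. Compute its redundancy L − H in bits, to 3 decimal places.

Entropy H = −Σ p log₂ p ≈ 2.4750 bits.
Huffman merges: 9/100+13/100→11/50; 7/50+7/50→7/25; 1/5+11/50→21/50; 7/25+3/10→29/50; 21/50+29/50→1. L = 5/2 ≈ 2.5000.
L − H = 2.5000 − 2.4750 = 0.025 bits.

0.025 bits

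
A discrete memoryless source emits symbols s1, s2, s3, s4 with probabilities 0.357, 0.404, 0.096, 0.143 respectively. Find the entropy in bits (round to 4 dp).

1.7846 bits

H = −Σ pᵢ log₂ pᵢ.
−0.357·log₂(0.357) = 0.5305
−0.404·log₂(0.404) = 0.5283
−0.096·log₂(0.096) = 0.3246
−0.143·log₂(0.143) = 0.4012
Sum ≈ 1.7846 → 1.7846 bits.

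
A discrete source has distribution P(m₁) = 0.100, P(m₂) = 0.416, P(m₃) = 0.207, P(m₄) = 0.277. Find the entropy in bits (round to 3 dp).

H = −Σ pᵢ log₂ pᵢ.
−0.100·log₂(0.100) = 0.3322
−0.416·log₂(0.416) = 0.5264
−0.207·log₂(0.207) = 0.4704
−0.277·log₂(0.277) = 0.5130
Sum ≈ 1.8420 → 1.842 bits.

1.842 bits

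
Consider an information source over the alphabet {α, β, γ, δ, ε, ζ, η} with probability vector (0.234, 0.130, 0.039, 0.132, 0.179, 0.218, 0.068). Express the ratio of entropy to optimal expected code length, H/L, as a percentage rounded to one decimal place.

Entropy H = −Σ p log₂ p ≈ 2.6282 bits.
Huffman merges: 39/1000+17/250→107/1000; 107/1000+13/100→237/1000; 33/250+179/1000→311/1000; 109/500+117/500→113/250; 237/1000+311/1000→137/250; 113/250+137/250→1. L = 531/200 ≈ 2.6550.
Efficiency = H/L = 2.6282/2.6550 = 99.0%.

99.0%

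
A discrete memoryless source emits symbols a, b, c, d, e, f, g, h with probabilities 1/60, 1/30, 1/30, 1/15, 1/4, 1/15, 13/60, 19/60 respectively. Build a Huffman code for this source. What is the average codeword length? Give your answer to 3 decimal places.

Repeatedly combine the two least-probable nodes; the expected code length is the sum of the merged weights.
merge 1/60 + 1/30 → 1/20
merge 1/30 + 1/20 → 1/12
merge 1/15 + 1/15 → 2/15
merge 1/12 + 2/15 → 13/60
merge 13/60 + 13/60 → 13/30
merge 1/4 + 19/60 → 17/30
merge 13/30 + 17/30 → 1
L = 1/20 + 1/12 + 2/15 + 13/60 + 13/30 + 17/30 + 1 = 149/60 ≈ 2.483 bits/symbol.

2.483 bits/symbol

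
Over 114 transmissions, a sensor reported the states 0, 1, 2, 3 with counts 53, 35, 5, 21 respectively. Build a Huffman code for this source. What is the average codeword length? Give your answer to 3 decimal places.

1.763 bits/symbol

Probabilities are the counts divided by 114.
Repeatedly combine the two least-probable nodes; the expected code length is the sum of the merged weights.
merge 5/114 + 7/38 → 13/57
merge 13/57 + 35/114 → 61/114
merge 53/114 + 61/114 → 1
L = 13/57 + 61/114 + 1 = 67/38 ≈ 1.763 bits/symbol.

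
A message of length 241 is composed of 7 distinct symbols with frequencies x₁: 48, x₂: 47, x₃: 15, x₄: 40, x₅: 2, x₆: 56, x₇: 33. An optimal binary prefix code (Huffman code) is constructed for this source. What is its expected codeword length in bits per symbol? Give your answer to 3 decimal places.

Probabilities are the counts divided by 241.
Repeatedly combine the two least-probable nodes; the expected code length is the sum of the merged weights.
merge 2/241 + 15/241 → 17/241
merge 17/241 + 33/241 → 50/241
merge 40/241 + 47/241 → 87/241
merge 48/241 + 50/241 → 98/241
merge 56/241 + 87/241 → 143/241
merge 98/241 + 143/241 → 1
L = 17/241 + 50/241 + 87/241 + 98/241 + 143/241 + 1 = 636/241 ≈ 2.639 bits/symbol.

2.639 bits/symbol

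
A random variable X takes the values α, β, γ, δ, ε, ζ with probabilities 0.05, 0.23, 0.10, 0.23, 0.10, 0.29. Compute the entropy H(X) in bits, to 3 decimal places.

H = −Σ pᵢ log₂ pᵢ.
−0.05·log₂(0.05) = 0.2161
−0.23·log₂(0.23) = 0.4877
−0.10·log₂(0.10) = 0.3322
−0.23·log₂(0.23) = 0.4877
−0.10·log₂(0.10) = 0.3322
−0.29·log₂(0.29) = 0.5179
Sum ≈ 2.3737 → 2.374 bits.

2.374 bits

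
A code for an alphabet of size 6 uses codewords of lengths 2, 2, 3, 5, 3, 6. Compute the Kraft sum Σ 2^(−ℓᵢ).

With common denominator 2^6 = 64: Σ 2^(−ℓᵢ) = 16/64 + 16/64 + 8/64 + 2/64 + 8/64 + 1/64 = 51/64 = 0.796875.

0.796875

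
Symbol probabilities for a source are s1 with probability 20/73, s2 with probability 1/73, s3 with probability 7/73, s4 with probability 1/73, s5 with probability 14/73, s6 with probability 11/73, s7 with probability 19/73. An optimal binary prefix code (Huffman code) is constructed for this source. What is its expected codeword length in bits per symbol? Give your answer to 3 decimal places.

2.425 bits/symbol

Repeatedly combine the two least-probable nodes; the expected code length is the sum of the merged weights.
merge 1/73 + 1/73 → 2/73
merge 2/73 + 7/73 → 9/73
merge 9/73 + 11/73 → 20/73
merge 14/73 + 19/73 → 33/73
merge 20/73 + 20/73 → 40/73
merge 33/73 + 40/73 → 1
L = 2/73 + 9/73 + 20/73 + 33/73 + 40/73 + 1 = 177/73 ≈ 2.425 bits/symbol.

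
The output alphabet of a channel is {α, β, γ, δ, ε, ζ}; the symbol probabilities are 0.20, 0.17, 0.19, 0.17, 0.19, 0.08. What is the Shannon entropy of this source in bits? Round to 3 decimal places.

H = −Σ pᵢ log₂ pᵢ.
−0.20·log₂(0.20) = 0.4644
−0.17·log₂(0.17) = 0.4346
−0.19·log₂(0.19) = 0.4552
−0.17·log₂(0.17) = 0.4346
−0.19·log₂(0.19) = 0.4552
−0.08·log₂(0.08) = 0.2915
Sum ≈ 2.5355 → 2.536 bits.

2.536 bits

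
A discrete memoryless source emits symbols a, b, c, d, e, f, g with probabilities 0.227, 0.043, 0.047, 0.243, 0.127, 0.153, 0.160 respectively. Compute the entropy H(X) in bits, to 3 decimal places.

2.600 bits

H = −Σ pᵢ log₂ pᵢ.
−0.227·log₂(0.227) = 0.4856
−0.043·log₂(0.043) = 0.1952
−0.047·log₂(0.047) = 0.2073
−0.243·log₂(0.243) = 0.4960
−0.127·log₂(0.127) = 0.3781
−0.153·log₂(0.153) = 0.4144
−0.160·log₂(0.160) = 0.4230
Sum ≈ 2.5996 → 2.600 bits.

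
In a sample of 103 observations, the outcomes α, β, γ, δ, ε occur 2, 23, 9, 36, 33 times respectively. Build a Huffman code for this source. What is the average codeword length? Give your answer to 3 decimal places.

2.087 bits/symbol

Probabilities are the counts divided by 103.
Repeatedly combine the two least-probable nodes; the expected code length is the sum of the merged weights.
merge 2/103 + 9/103 → 11/103
merge 11/103 + 23/103 → 34/103
merge 33/103 + 34/103 → 67/103
merge 36/103 + 67/103 → 1
L = 11/103 + 34/103 + 67/103 + 1 = 215/103 ≈ 2.087 bits/symbol.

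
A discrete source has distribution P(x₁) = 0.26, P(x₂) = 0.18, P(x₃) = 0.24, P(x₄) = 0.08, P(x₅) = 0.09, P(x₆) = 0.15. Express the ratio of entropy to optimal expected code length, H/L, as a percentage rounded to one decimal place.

98.8%

Entropy H = −Σ p log₂ p ≈ 2.4594 bits.
Huffman merges: 2/25+9/100→17/100; 3/20+17/100→8/25; 9/50+6/25→21/50; 13/50+8/25→29/50; 21/50+29/50→1. L = 249/100 ≈ 2.4900.
Efficiency = H/L = 2.4594/2.4900 = 98.8%.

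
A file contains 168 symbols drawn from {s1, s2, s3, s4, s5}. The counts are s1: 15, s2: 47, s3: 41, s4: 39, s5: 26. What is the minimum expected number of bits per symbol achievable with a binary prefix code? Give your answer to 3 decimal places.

2.244 bits/symbol

Probabilities are the counts divided by 168.
Repeatedly combine the two least-probable nodes; the expected code length is the sum of the merged weights.
merge 5/56 + 13/84 → 41/168
merge 13/56 + 41/168 → 10/21
merge 41/168 + 47/168 → 11/21
merge 10/21 + 11/21 → 1
L = 41/168 + 10/21 + 11/21 + 1 = 377/168 ≈ 2.244 bits/symbol.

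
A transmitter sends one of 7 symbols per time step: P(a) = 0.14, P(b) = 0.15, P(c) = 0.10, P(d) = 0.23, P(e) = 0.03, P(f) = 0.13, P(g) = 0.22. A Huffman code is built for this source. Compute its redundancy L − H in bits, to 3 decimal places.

Entropy H = −Σ p log₂ p ≈ 2.6425 bits.
Huffman merges: 3/100+1/10→13/100; 13/100+13/100→13/50; 7/50+3/20→29/100; 11/50+23/100→9/20; 13/50+29/100→11/20; 9/20+11/20→1. L = 67/25 ≈ 2.6800.
L − H = 2.6800 − 2.6425 = 0.038 bits.

0.038 bits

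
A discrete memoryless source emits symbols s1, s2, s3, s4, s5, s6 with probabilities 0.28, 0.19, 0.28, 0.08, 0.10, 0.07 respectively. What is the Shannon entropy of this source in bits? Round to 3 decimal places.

H = −Σ pᵢ log₂ pᵢ.
−0.28·log₂(0.28) = 0.5142
−0.19·log₂(0.19) = 0.4552
−0.28·log₂(0.28) = 0.5142
−0.08·log₂(0.08) = 0.2915
−0.10·log₂(0.10) = 0.3322
−0.07·log₂(0.07) = 0.2686
Sum ≈ 2.3759 → 2.376 bits.

2.376 bits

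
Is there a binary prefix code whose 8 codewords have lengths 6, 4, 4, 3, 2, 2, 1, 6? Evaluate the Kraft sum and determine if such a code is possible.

1.28125; no

With common denominator 2^6 = 64: Σ 2^(−ℓᵢ) = 1/64 + 4/64 + 4/64 + 8/64 + 16/64 + 16/64 + 32/64 + 1/64 = 82/64 = 1.28125.
Kraft's inequality requires Σ ≤ 1; here Σ = 1.28125 > 1, so no such prefix code exists.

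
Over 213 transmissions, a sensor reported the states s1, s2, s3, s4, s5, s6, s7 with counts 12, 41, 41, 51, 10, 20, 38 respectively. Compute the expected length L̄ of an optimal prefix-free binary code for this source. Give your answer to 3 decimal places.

2.671 bits/symbol

Probabilities are the counts divided by 213.
Repeatedly combine the two least-probable nodes; the expected code length is the sum of the merged weights.
merge 10/213 + 4/71 → 22/213
merge 20/213 + 22/213 → 14/71
merge 38/213 + 41/213 → 79/213
merge 41/213 + 14/71 → 83/213
merge 17/71 + 79/213 → 130/213
merge 83/213 + 130/213 → 1
L = 22/213 + 14/71 + 79/213 + 83/213 + 130/213 + 1 = 569/213 ≈ 2.671 bits/symbol.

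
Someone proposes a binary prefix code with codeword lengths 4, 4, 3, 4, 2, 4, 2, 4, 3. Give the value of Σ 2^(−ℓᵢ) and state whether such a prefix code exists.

With common denominator 2^4 = 16: Σ 2^(−ℓᵢ) = 1/16 + 1/16 + 2/16 + 1/16 + 4/16 + 1/16 + 4/16 + 1/16 + 2/16 = 17/16 = 1.0625.
Kraft's inequality requires Σ ≤ 1; here Σ = 1.0625 > 1, so no such prefix code exists.

1.0625; no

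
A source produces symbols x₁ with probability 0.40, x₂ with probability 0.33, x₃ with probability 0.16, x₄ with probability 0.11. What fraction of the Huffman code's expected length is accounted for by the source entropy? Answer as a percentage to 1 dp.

97.9%

Entropy H = −Σ p log₂ p ≈ 1.8299 bits.
Huffman merges: 11/100+4/25→27/100; 27/100+33/100→3/5; 2/5+3/5→1. L = 187/100 ≈ 1.8700.
Efficiency = H/L = 1.8299/1.8700 = 97.9%.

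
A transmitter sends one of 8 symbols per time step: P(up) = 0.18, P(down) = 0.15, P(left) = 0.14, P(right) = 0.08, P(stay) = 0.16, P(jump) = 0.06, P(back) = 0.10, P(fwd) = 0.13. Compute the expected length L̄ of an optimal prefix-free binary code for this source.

Repeatedly combine the two least-probable nodes; the expected code length is the sum of the merged weights.
merge 3/50 + 2/25 → 7/50
merge 1/10 + 13/100 → 23/100
merge 7/50 + 7/50 → 7/25
merge 3/20 + 4/25 → 31/100
merge 9/50 + 23/100 → 41/100
merge 7/25 + 31/100 → 59/100
merge 41/100 + 59/100 → 1
L = 7/50 + 23/100 + 7/25 + 31/100 + 41/100 + 59/100 + 1 = 74/25 = 2.96 bits/symbol.

2.96 bits/symbol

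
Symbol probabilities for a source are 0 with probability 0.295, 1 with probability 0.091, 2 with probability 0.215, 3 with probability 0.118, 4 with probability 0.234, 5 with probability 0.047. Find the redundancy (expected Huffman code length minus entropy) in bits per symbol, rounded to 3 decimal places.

0.022 bits

Entropy H = −Σ p log₂ p ≈ 2.3725 bits.
Huffman merges: 47/1000+91/1000→69/500; 59/500+69/500→32/125; 43/200+117/500→449/1000; 32/125+59/200→551/1000; 449/1000+551/1000→1. L = 1197/500 ≈ 2.3940.
L − H = 2.3940 − 2.3725 = 0.022 bits.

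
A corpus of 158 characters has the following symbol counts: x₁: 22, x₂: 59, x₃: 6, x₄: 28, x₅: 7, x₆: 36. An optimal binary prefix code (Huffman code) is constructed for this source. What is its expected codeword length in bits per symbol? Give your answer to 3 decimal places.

2.304 bits/symbol

Probabilities are the counts divided by 158.
Repeatedly combine the two least-probable nodes; the expected code length is the sum of the merged weights.
merge 3/79 + 7/158 → 13/158
merge 13/158 + 11/79 → 35/158
merge 14/79 + 35/158 → 63/158
merge 18/79 + 59/158 → 95/158
merge 63/158 + 95/158 → 1
L = 13/158 + 35/158 + 63/158 + 95/158 + 1 = 182/79 ≈ 2.304 bits/symbol.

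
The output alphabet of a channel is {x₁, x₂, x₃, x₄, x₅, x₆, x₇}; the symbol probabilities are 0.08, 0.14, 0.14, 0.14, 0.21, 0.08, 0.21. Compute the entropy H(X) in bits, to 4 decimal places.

2.7200 bits

H = −Σ pᵢ log₂ pᵢ.
−0.08·log₂(0.08) = 0.2915
−0.14·log₂(0.14) = 0.3971
−0.14·log₂(0.14) = 0.3971
−0.14·log₂(0.14) = 0.3971
−0.21·log₂(0.21) = 0.4728
−0.08·log₂(0.08) = 0.2915
−0.21·log₂(0.21) = 0.4728
Sum ≈ 2.7200 → 2.7200 bits.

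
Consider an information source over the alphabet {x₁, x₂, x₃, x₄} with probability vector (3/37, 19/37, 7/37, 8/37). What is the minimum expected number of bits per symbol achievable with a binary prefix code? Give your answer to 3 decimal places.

Repeatedly combine the two least-probable nodes; the expected code length is the sum of the merged weights.
merge 3/37 + 7/37 → 10/37
merge 8/37 + 10/37 → 18/37
merge 18/37 + 19/37 → 1
L = 10/37 + 18/37 + 1 = 65/37 ≈ 1.757 bits/symbol.

1.757 bits/symbol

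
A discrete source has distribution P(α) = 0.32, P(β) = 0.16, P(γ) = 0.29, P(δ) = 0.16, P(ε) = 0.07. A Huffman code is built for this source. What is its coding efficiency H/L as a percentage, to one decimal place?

Entropy H = −Σ p log₂ p ≈ 2.1585 bits.
Huffman merges: 7/100+4/25→23/100; 4/25+23/100→39/100; 29/100+8/25→61/100; 39/100+61/100→1. L = 223/100 ≈ 2.2300.
Efficiency = H/L = 2.1585/2.2300 = 96.8%.

96.8%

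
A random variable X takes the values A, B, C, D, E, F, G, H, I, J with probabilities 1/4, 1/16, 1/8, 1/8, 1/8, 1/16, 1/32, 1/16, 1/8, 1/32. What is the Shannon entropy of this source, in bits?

Each probability is a power of 1/2, so log₂(1/p) is an integer.
H = Σ p·log₂(1/p) = 1/4·2 + 1/16·4 + 1/8·3 + 1/8·3 + 1/8·3 + 1/16·4 + 1/32·5 + 1/16·4 + 1/8·3 + 1/32·5 = 3.0625 bits.

3.0625 bits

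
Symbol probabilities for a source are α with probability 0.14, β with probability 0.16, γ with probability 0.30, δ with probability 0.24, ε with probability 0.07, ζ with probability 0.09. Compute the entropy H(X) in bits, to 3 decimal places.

2.417 bits

H = −Σ pᵢ log₂ pᵢ.
−0.14·log₂(0.14) = 0.3971
−0.16·log₂(0.16) = 0.4230
−0.30·log₂(0.30) = 0.5211
−0.24·log₂(0.24) = 0.4941
−0.07·log₂(0.07) = 0.2686
−0.09·log₂(0.09) = 0.3127
Sum ≈ 2.4166 → 2.417 bits.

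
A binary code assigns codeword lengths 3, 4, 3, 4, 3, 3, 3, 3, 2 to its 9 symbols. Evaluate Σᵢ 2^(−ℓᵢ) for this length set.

1.125

With common denominator 2^4 = 16: Σ 2^(−ℓᵢ) = 2/16 + 1/16 + 2/16 + 1/16 + 2/16 + 2/16 + 2/16 + 2/16 + 4/16 = 18/16 = 1.125.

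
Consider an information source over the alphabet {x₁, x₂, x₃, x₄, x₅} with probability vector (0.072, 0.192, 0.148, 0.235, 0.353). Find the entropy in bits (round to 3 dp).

2.160 bits

H = −Σ pᵢ log₂ pᵢ.
−0.072·log₂(0.072) = 0.2733
−0.192·log₂(0.192) = 0.4571
−0.148·log₂(0.148) = 0.4079
−0.235·log₂(0.235) = 0.4910
−0.353·log₂(0.353) = 0.5303
Sum ≈ 2.1596 → 2.160 bits.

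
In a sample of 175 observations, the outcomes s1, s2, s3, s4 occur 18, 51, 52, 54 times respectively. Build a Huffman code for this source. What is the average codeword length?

2 bits/symbol

Probabilities are the counts divided by 175.
Repeatedly combine the two least-probable nodes; the expected code length is the sum of the merged weights.
merge 18/175 + 51/175 → 69/175
merge 52/175 + 54/175 → 106/175
merge 69/175 + 106/175 → 1
L = 69/175 + 106/175 + 1 = 2 bits/symbol.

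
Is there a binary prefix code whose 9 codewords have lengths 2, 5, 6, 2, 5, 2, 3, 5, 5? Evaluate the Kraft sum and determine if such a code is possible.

1.015625; no

With common denominator 2^6 = 64: Σ 2^(−ℓᵢ) = 16/64 + 2/64 + 1/64 + 16/64 + 2/64 + 16/64 + 8/64 + 2/64 + 2/64 = 65/64 = 1.015625.
Kraft's inequality requires Σ ≤ 1; here Σ = 1.015625 > 1, so no such prefix code exists.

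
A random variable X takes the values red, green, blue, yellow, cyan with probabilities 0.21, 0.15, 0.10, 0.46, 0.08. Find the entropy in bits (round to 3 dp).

2.022 bits

H = −Σ pᵢ log₂ pᵢ.
−0.21·log₂(0.21) = 0.4728
−0.15·log₂(0.15) = 0.4105
−0.10·log₂(0.10) = 0.3322
−0.46·log₂(0.46) = 0.5153
−0.08·log₂(0.08) = 0.2915
Sum ≈ 2.0224 → 2.022 bits.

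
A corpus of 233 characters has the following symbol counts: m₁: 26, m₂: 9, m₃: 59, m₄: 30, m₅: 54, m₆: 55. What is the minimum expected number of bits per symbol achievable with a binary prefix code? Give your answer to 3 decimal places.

Probabilities are the counts divided by 233.
Repeatedly combine the two least-probable nodes; the expected code length is the sum of the merged weights.
merge 9/233 + 26/233 → 35/233
merge 30/233 + 35/233 → 65/233
merge 54/233 + 55/233 → 109/233
merge 59/233 + 65/233 → 124/233
merge 109/233 + 124/233 → 1
L = 35/233 + 65/233 + 109/233 + 124/233 + 1 = 566/233 ≈ 2.429 bits/symbol.

2.429 bits/symbol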